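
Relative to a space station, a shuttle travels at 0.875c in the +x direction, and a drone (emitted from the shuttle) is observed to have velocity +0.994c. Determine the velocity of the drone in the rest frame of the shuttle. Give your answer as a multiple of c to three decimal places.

Invert the composition law: u' = (u − v)/(1 − uv/c²).
u' = (0.994 − 0.875) / (1 − (0.994)(0.875)) = 0.1190/0.1303 = 0.9136.

+0.914c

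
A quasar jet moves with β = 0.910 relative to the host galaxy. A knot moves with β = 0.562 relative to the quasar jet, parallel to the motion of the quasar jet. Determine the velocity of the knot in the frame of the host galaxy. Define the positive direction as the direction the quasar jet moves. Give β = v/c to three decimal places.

With v = 0.910 and u' = 0.562 (in units of c),
u = (u' + v)/(1 + u'v/c²):
u = (0.562 + 0.910) / (1 + 0.562·0.910) = 1.4720/1.5114 = 0.9739

β = 0.974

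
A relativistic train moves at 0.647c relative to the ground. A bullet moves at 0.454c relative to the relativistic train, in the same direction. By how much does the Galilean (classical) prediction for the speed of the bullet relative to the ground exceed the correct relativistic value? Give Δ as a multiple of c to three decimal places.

Galilean: u_cl = 0.454 + 0.647 = 1.1010.
Relativistic: u_rel = (0.454 + 0.647) / (1 + 0.454·0.647) = 1.1010/1.2937 = 0.8510.
Δ = 1.1010 − 0.8510 = 0.2500.
(The classical prediction exceeds c; the relativistic result does not.)

Δ = 0.250c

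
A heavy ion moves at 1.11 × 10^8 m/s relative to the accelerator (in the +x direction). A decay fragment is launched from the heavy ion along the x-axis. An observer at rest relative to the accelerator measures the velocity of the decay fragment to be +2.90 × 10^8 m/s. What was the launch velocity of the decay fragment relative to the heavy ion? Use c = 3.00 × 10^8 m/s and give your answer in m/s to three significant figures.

v = 0.370c, u = 0.967c.
Invert the composition law: u' = (u − v)/(1 − uv/c²).
u' = (0.967 − 0.370) / (1 − (0.967)(0.370)) = 0.5967/0.6423 = 0.9289.
u' = 0.9289 × 3.00 × 10^8 m/s.

+2.79 × 10^8 m/s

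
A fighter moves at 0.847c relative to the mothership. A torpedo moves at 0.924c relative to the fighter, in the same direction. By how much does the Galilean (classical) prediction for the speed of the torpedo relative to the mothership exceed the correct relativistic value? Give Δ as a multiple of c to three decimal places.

Δ = 0.778c

Galilean: u_cl = 0.924 + 0.847 = 1.7710.
Relativistic: u_rel = (0.924 + 0.847) / (1 + 0.924·0.847) = 1.7710/1.7826 = 0.9935.
Δ = 1.7710 − 0.9935 = 0.7775.
(The classical prediction exceeds c; the relativistic result does not.)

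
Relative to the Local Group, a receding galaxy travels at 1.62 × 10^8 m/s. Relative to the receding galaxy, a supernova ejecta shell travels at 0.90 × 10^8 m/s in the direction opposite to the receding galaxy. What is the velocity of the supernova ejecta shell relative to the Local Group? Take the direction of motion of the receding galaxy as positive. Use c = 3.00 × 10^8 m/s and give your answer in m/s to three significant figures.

In units of c (dividing by 3.00 × 10^8 m/s): v = 0.540, u' = -0.300.
u = (u' + v)/(1 + u'v/c²):
u = (-0.300 + 0.540) / (1 + (-0.300)·0.540) = 0.2400/0.8380 = 0.2864
(Galilean addition would give +0.240c.)
Converting back: u = 0.2864 × 3.00 × 10^8 m/s.

+8.59 × 10^7 m/s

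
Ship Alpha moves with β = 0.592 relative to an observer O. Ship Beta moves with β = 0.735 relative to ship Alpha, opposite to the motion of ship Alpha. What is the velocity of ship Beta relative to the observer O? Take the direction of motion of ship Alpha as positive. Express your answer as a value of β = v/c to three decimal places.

With v = 0.592 and u' = -0.735 (in units of c),
u = (u' + v)/(1 + u'v/c²):
u = (-0.735 + 0.592) / (1 + (-0.735)·0.592) = -0.1430/0.5649 = -0.2532

β = -0.253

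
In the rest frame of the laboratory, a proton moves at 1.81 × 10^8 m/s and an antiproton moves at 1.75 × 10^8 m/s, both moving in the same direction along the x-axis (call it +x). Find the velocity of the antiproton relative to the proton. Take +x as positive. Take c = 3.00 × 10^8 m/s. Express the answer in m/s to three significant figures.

-9.26 × 10^6 m/s

β_A = 0.603, β_B = 0.583 (dividing each by c = 3.00 × 10^8 m/s).
Transform to A's frame with the inverse velocity-addition law: u' = (u − v)/(1 − uv/c²), taking u = β_B and v = β_A.
u' = (0.583 − 0.603) / (1 − (0.603)(0.583)) = -0.0200/0.6481 = -0.0309.
u' = -0.0309 × 3.00 × 10^8 m/s.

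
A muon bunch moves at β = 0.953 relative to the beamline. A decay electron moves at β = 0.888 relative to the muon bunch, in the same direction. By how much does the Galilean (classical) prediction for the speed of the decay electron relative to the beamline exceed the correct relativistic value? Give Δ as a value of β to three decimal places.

Δ = 0.844

Galilean: u_cl = 0.888 + 0.953 = 1.8410.
Relativistic: u_rel = (0.888 + 0.953) / (1 + 0.888·0.953) = 1.8410/1.8463 = 0.9971.
Δ = 1.8410 − 0.9971 = 0.8439.
(The classical prediction exceeds c; the relativistic result does not.)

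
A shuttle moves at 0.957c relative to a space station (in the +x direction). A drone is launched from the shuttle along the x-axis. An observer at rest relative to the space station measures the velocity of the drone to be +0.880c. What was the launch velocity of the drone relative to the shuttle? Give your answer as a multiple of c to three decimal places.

-0.488c

Invert the composition law: u' = (u − v)/(1 − uv/c²).
u' = (0.880 − 0.957) / (1 − (0.880)(0.957)) = -0.0770/0.1578 = -0.4878.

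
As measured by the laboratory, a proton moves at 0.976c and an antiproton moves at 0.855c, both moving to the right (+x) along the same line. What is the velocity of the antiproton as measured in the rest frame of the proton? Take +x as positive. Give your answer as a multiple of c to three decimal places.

β_A = 0.976, β_B = 0.855.
Transform to A's frame with the inverse velocity-addition law: u' = (u − v)/(1 − uv/c²), taking u = β_B and v = β_A.
u' = (0.855 − 0.976) / (1 − (0.976)(0.855)) = -0.1210/0.1655 = -0.7310.

-0.731c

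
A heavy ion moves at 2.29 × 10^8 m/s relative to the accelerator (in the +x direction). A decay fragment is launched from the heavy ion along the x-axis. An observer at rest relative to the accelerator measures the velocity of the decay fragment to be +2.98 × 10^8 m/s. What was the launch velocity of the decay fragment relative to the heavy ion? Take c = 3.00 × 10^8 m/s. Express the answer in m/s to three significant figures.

v = 0.763c, u = 0.993c.
Invert the composition law: u' = (u − v)/(1 − uv/c²).
u' = (0.993 − 0.763) / (1 − (0.993)(0.763)) = 0.2300/0.2418 = 0.9514.
u' = 0.9514 × 3.00 × 10^8 m/s.

+2.85 × 10^8 m/s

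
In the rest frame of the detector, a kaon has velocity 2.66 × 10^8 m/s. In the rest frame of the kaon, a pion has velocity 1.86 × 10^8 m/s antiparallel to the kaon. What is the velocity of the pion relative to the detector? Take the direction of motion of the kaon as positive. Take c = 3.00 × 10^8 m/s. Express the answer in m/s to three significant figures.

+1.78 × 10^8 m/s

In units of c (dividing by 3.00 × 10^8 m/s): v = 0.887, u' = -0.620.
u = (u' + v)/(1 + u'v/c²):
u = (-0.620 + 0.887) / (1 + (-0.620)·0.887) = 0.2667/0.4503 = 0.5922
Converting back: u = 0.5922 × 3.00 × 10^8 m/s.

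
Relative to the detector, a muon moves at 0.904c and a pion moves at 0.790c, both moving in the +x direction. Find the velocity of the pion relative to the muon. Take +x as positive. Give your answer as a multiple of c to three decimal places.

-0.399c

β_A = 0.904, β_B = 0.790.
Transform to A's frame with the inverse velocity-addition law: u' = (u − v)/(1 − uv/c²), taking u = β_B and v = β_A.
u' = (0.790 − 0.904) / (1 − (0.904)(0.790)) = -0.1140/0.2858 = -0.3988.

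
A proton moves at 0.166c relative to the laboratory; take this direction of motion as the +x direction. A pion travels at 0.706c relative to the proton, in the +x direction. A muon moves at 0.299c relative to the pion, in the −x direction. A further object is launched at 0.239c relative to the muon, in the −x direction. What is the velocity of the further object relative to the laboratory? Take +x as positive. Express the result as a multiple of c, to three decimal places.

+0.458c

Apply u = (u' + v)/(1 + u'v/c²) successively, working outward toward the laboratory.
Start: velocity of the proton relative to the laboratory = 0.1660c.
Compose with the pion (u' = 0.706 in the proton frame): u_1 = (0.706 + 0.166) / (1 + 0.706·0.166) = 0.8720/1.1172 = 0.7805.
Compose with the muon (u' = -0.299 in the pion frame): u_2 = (-0.299 + 0.781) / (1 + (-0.299)·0.781) = 0.4815/0.7666 = 0.6281.
Compose with the further object (u' = -0.239 in the muon frame): u_3 = (-0.239 + 0.628) / (1 + (-0.239)·0.628) = 0.3891/0.8499 = 0.4578.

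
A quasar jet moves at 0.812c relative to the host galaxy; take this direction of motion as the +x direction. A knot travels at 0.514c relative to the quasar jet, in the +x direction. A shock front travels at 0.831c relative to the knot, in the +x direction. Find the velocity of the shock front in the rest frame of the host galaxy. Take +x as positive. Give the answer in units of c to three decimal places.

0.994c

Apply u = (u' + v)/(1 + u'v/c²) successively, working outward toward the host galaxy.
Start: velocity of the quasar jet relative to the host galaxy = 0.8120c.
Compose with the knot (u' = 0.514 in the quasar jet frame): u_1 = (0.514 + 0.812) / (1 + 0.514·0.812) = 1.3260/1.4174 = 0.9355.
Compose with the shock front (u' = 0.831 in the knot frame): u_2 = (0.831 + 0.936) / (1 + 0.831·0.936) = 1.7665/1.7774 = 0.9939.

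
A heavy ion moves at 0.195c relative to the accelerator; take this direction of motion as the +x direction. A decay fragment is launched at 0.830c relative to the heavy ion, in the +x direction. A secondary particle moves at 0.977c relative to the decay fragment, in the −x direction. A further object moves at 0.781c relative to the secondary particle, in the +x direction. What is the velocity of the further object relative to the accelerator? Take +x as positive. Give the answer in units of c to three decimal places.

Apply u = (u' + v)/(1 + u'v/c²) successively, working outward toward the accelerator.
Start: velocity of the heavy ion relative to the accelerator = 0.1950c.
Compose with the decay fragment (u' = 0.830 in the heavy ion frame): u_1 = (0.830 + 0.195) / (1 + 0.830·0.195) = 1.0250/1.1619 = 0.8822.
Compose with the secondary particle (u' = -0.977 in the decay fragment frame): u_2 = (-0.977 + 0.882) / (1 + (-0.977)·0.882) = -0.0948/0.1381 = -0.6865.
Compose with the further object (u' = 0.781 in the secondary particle frame): u_3 = (0.781 + (-0.686)) / (1 + 0.781·(-0.686)) = 0.0945/0.4639 = 0.2038.

+0.204c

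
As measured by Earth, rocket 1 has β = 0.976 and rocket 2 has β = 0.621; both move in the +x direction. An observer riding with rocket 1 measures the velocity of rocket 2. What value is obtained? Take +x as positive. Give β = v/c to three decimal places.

β_A = 0.976, β_B = 0.621.
Transform to A's frame with the inverse velocity-addition law: u' = (u − v)/(1 − uv/c²), taking u = β_B and v = β_A.
u' = (0.621 − 0.976) / (1 − (0.976)(0.621)) = -0.3550/0.3939 = -0.9012.

β = -0.901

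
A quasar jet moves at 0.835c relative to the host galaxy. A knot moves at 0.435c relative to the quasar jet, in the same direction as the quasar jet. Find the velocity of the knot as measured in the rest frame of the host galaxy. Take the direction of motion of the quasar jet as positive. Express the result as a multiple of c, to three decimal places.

0.932c

With v = 0.835 and u' = 0.435 (in units of c),
u = (u' + v)/(1 + u'v/c²):
u = (0.435 + 0.835) / (1 + 0.435·0.835) = 1.2700/1.3632 = 0.9316
(Galilean addition would give +1.270c, exceeding c.)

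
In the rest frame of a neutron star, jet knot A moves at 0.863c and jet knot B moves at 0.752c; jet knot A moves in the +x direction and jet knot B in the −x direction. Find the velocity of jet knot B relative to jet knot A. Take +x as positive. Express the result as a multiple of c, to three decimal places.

-0.979c

β_A = 0.863, β_B = -0.752.
Transform to A's frame with the inverse velocity-addition law: u' = (u − v)/(1 − uv/c²), taking u = β_B and v = β_A.
u' = (-0.752 − 0.863) / (1 − (0.863)(-0.752)) = -1.6150/1.6490 = -0.9794.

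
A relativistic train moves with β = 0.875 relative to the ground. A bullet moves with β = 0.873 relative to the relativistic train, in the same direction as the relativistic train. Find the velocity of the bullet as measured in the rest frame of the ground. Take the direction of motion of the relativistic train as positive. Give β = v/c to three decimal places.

With v = 0.875 and u' = 0.873 (in units of c),
u = (u' + v)/(1 + u'v/c²):
u = (0.873 + 0.875) / (1 + 0.873·0.875) = 1.7480/1.7639 = 0.9910

β = 0.991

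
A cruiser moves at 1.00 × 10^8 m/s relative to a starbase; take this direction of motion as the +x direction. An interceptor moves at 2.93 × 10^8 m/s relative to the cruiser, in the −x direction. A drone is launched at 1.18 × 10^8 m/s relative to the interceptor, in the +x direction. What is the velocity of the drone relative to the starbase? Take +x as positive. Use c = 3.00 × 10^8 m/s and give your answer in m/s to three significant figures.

Apply u = (u' + v)/(1 + u'v/c²) successively, working outward toward the starbase.
(Dividing each given speed by c = 3.00 × 10^8 m/s to work in units of c.)
Start: velocity of the cruiser relative to the starbase = 0.3333c.
Compose with the interceptor (u' = -0.977 in the cruiser frame): u_1 = (-0.977 + 0.333) / (1 + (-0.977)·0.333) = -0.6433/0.6744 = -0.9539.
Compose with the drone (u' = 0.393 in the interceptor frame): u_2 = (0.393 + (-0.954)) / (1 + 0.393·(-0.954)) = -0.5605/0.6248 = -0.8971.
So u = -0.8971 × 3.00 × 10^8 m/s.

-2.69 × 10^8 m/s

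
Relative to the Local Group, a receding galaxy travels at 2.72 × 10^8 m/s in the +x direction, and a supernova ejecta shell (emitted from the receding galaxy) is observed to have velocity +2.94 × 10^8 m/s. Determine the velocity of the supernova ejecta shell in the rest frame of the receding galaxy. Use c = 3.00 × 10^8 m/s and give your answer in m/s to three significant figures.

+1.97 × 10^8 m/s

v = 0.907c, u = 0.980c.
Invert the composition law: u' = (u − v)/(1 − uv/c²).
u' = (0.980 − 0.907) / (1 − (0.980)(0.907)) = 0.0733/0.1115 = 0.6579.
u' = 0.6579 × 3.00 × 10^8 m/s.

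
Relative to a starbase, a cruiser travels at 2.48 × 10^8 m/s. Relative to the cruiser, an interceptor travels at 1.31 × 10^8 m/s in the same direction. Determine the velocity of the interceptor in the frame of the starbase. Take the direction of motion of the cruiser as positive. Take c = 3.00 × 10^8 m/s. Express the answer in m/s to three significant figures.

2.78 × 10^8 m/s

In units of c (dividing by 3.00 × 10^8 m/s): v = 0.827, u' = 0.437.
u = (u' + v)/(1 + u'v/c²):
u = (0.437 + 0.827) / (1 + 0.437·0.827) = 1.2633/1.3610 = 0.9283
(Galilean addition would give +1.263c, exceeding c.)
Converting back: u = 0.9283 × 3.00 × 10^8 m/s.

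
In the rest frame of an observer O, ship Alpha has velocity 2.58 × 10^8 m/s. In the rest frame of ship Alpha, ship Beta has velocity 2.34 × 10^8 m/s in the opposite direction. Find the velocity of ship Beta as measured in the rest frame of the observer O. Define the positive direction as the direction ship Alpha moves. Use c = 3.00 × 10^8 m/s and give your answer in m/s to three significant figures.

+7.29 × 10^7 m/s

In units of c (dividing by 3.00 × 10^8 m/s): v = 0.860, u' = -0.780.
u = (u' + v)/(1 + u'v/c²):
u = (-0.780 + 0.860) / (1 + (-0.780)·0.860) = 0.0800/0.3292 = 0.2430
(Galilean addition would give +0.080c.)
Converting back: u = 0.2430 × 3.00 × 10^8 m/s.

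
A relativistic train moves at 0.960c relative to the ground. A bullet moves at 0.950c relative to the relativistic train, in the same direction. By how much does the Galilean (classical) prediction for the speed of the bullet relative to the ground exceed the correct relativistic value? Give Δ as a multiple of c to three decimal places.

Δ = 0.911c

Galilean: u_cl = 0.950 + 0.960 = 1.9100.
Relativistic: u_rel = (0.950 + 0.960) / (1 + 0.950·0.960) = 1.9100/1.9120 = 0.9990.
Δ = 1.9100 − 0.9990 = 0.9110.
(The classical prediction exceeds c; the relativistic result does not.)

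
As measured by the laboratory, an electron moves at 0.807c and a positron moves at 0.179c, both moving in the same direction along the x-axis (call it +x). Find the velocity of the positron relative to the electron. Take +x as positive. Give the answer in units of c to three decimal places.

β_A = 0.807, β_B = 0.179.
Transform to A's frame with the inverse velocity-addition law: u' = (u − v)/(1 − uv/c²), taking u = β_B and v = β_A.
u' = (0.179 − 0.807) / (1 − (0.807)(0.179)) = -0.6280/0.8555 = -0.7340.

-0.734c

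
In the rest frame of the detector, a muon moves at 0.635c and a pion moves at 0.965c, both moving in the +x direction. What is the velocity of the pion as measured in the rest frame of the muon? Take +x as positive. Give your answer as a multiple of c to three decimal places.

+0.852c

β_A = 0.635, β_B = 0.965.
Transform to A's frame with the inverse velocity-addition law: u' = (u − v)/(1 − uv/c²), taking u = β_B and v = β_A.
u' = (0.965 − 0.635) / (1 − (0.635)(0.965)) = 0.3300/0.3872 = 0.8522.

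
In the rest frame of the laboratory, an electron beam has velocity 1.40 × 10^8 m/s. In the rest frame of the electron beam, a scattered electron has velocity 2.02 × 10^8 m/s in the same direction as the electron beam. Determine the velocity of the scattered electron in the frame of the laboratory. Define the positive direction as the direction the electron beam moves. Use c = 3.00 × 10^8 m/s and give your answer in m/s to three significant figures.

2.60 × 10^8 m/s

In units of c (dividing by 3.00 × 10^8 m/s): v = 0.467, u' = 0.673.
u = (u' + v)/(1 + u'v/c²):
u = (0.673 + 0.467) / (1 + 0.673·0.467) = 1.1400/1.3142 = 0.8674
Converting back: u = 0.8674 × 3.00 × 10^8 m/s.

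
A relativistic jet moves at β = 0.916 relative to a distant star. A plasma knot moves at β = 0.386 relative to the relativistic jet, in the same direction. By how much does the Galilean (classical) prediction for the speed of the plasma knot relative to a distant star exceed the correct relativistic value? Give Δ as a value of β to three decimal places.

Galilean: u_cl = 0.386 + 0.916 = 1.3020.
Relativistic: u_rel = (0.386 + 0.916) / (1 + 0.386·0.916) = 1.3020/1.3536 = 0.9619.
Δ = 1.3020 − 0.9619 = 0.3401.
(The classical prediction exceeds c; the relativistic result does not.)

Δ = 0.340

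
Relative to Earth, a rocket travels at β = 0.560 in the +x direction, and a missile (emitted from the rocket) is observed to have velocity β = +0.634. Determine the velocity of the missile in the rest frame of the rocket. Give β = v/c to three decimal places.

Invert the composition law: u' = (u − v)/(1 − uv/c²).
u' = (0.634 − 0.560) / (1 − (0.634)(0.560)) = 0.0740/0.6450 = 0.1147.

β = +0.115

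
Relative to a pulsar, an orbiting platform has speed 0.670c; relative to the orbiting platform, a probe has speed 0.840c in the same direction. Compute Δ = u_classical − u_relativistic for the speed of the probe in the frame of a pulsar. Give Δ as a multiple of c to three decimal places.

Galilean: u_cl = 0.840 + 0.670 = 1.5100.
Relativistic: u_rel = (0.840 + 0.670) / (1 + 0.840·0.670) = 1.5100/1.5628 = 0.9662.
Δ = 1.5100 − 0.9662 = 0.5438.
(The classical prediction exceeds c; the relativistic result does not.)

Δ = 0.544c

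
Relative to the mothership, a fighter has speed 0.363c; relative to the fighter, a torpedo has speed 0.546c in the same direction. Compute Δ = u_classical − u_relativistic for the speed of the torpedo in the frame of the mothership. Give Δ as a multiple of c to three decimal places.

Galilean: u_cl = 0.546 + 0.363 = 0.9090.
Relativistic: u_rel = (0.546 + 0.363) / (1 + 0.546·0.363) = 0.9090/1.1982 = 0.7586.
Δ = 0.9090 − 0.7586 = 0.1504.

Δ = 0.150c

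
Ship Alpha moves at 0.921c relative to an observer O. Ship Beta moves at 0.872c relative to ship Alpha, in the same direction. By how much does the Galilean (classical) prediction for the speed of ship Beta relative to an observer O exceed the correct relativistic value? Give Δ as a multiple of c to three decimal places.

Δ = 0.799c

Galilean: u_cl = 0.872 + 0.921 = 1.7930.
Relativistic: u_rel = (0.872 + 0.921) / (1 + 0.872·0.921) = 1.7930/1.8031 = 0.9944.
Δ = 1.7930 − 0.9944 = 0.7986.
(The classical prediction exceeds c; the relativistic result does not.)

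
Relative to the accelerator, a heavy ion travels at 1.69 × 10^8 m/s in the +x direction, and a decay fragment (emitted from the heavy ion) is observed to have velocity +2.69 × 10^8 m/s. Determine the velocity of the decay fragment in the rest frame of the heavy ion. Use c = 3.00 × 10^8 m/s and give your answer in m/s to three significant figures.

+2.02 × 10^8 m/s

v = 0.563c, u = 0.897c.
Invert the composition law: u' = (u − v)/(1 − uv/c²).
u' = (0.897 − 0.563) / (1 − (0.897)(0.563)) = 0.3333/0.4949 = 0.6736.
u' = 0.6736 × 3.00 × 10^8 m/s.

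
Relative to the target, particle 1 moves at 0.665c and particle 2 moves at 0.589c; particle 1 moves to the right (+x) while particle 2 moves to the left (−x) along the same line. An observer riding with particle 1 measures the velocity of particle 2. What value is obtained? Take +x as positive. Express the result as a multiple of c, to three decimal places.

β_A = 0.665, β_B = -0.589.
Transform to A's frame with the inverse velocity-addition law: u' = (u − v)/(1 − uv/c²), taking u = β_B and v = β_A.
u' = (-0.589 − 0.665) / (1 − (0.665)(-0.589)) = -1.2540/1.3917 = -0.9011.

-0.901c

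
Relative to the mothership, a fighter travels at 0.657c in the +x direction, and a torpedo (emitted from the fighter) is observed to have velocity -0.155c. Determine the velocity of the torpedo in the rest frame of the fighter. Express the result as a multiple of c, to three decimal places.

Invert the composition law: u' = (u − v)/(1 − uv/c²).
u' = (-0.155 − 0.657) / (1 − (-0.155)(0.657)) = -0.8120/1.1018 = -0.7370.

-0.737c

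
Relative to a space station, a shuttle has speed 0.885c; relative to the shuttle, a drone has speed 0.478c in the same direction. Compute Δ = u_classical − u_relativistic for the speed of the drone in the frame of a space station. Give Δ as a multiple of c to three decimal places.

Δ = 0.405c

Galilean: u_cl = 0.478 + 0.885 = 1.3630.
Relativistic: u_rel = (0.478 + 0.885) / (1 + 0.478·0.885) = 1.3630/1.4230 = 0.9578.
Δ = 1.3630 − 0.9578 = 0.4052.
(The classical prediction exceeds c; the relativistic result does not.)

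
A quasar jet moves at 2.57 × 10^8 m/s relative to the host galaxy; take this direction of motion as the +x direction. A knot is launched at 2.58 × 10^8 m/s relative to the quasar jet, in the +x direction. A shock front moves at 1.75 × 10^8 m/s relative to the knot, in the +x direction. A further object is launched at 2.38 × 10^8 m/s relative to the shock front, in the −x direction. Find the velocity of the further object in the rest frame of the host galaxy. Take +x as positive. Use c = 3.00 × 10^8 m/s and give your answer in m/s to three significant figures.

Apply u = (u' + v)/(1 + u'v/c²) successively, working outward toward the host galaxy.
(Dividing each given speed by c = 3.00 × 10^8 m/s to work in units of c.)
Start: velocity of the quasar jet relative to the host galaxy = 0.8567c.
Compose with the knot (u' = 0.860 in the quasar jet frame): u_1 = (0.860 + 0.857) / (1 + 0.860·0.857) = 1.7167/1.7367 = 0.9884.
Compose with the shock front (u' = 0.583 in the knot frame): u_2 = (0.583 + 0.988) / (1 + 0.583·0.988) = 1.5718/1.5766 = 0.9969.
Compose with the further object (u' = -0.793 in the shock front frame): u_3 = (-0.793 + 0.997) / (1 + (-0.793)·0.997) = 0.2036/0.2091 = 0.9738.
So u = 0.9738 × 3.00 × 10^8 m/s.

+2.92 × 10^8 m/s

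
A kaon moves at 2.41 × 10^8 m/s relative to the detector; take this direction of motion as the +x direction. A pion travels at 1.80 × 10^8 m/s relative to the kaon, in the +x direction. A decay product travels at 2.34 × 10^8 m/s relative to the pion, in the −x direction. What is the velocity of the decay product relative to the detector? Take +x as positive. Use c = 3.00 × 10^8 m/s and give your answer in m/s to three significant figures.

+1.92 × 10^8 m/s

Apply u = (u' + v)/(1 + u'v/c²) successively, working outward toward the detector.
(Dividing each given speed by c = 3.00 × 10^8 m/s to work in units of c.)
Start: velocity of the kaon relative to the detector = 0.8033c.
Compose with the pion (u' = 0.600 in the kaon frame): u_1 = (0.600 + 0.803) / (1 + 0.600·0.803) = 1.4033/1.4820 = 0.9469.
Compose with the decay product (u' = -0.780 in the pion frame): u_2 = (-0.780 + 0.947) / (1 + (-0.780)·0.947) = 0.1669/0.2614 = 0.6385.
So u = 0.6385 × 3.00 × 10^8 m/s.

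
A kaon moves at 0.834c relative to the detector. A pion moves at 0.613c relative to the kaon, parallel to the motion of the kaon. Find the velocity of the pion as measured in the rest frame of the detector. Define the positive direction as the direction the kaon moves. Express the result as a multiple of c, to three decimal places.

With v = 0.834 and u' = 0.613 (in units of c),
u = (u' + v)/(1 + u'v/c²):
u = (0.613 + 0.834) / (1 + 0.613·0.834) = 1.4470/1.5112 = 0.9575
(Galilean addition would give +1.447c, exceeding c.)

0.957c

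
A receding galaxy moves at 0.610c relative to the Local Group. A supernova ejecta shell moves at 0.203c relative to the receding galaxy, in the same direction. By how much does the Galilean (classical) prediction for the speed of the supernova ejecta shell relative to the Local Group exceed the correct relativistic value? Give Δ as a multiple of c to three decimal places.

Galilean: u_cl = 0.203 + 0.610 = 0.8130.
Relativistic: u_rel = (0.203 + 0.610) / (1 + 0.203·0.610) = 0.8130/1.1238 = 0.7234.
Δ = 0.8130 − 0.7234 = 0.0896.

Δ = 0.090c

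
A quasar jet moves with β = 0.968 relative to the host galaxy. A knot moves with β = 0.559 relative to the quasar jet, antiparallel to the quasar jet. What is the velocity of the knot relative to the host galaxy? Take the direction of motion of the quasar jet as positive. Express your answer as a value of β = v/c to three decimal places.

With v = 0.968 and u' = -0.559 (in units of c),
u = (u' + v)/(1 + u'v/c²):
u = (-0.559 + 0.968) / (1 + (-0.559)·0.968) = 0.4090/0.4589 = 0.8913

β = +0.891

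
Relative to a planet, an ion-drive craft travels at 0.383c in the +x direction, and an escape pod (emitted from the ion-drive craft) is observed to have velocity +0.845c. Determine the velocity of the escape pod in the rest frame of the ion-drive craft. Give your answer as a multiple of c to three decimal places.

Invert the composition law: u' = (u − v)/(1 − uv/c²).
u' = (0.845 − 0.383) / (1 − (0.845)(0.383)) = 0.4620/0.6764 = 0.6831.

+0.683c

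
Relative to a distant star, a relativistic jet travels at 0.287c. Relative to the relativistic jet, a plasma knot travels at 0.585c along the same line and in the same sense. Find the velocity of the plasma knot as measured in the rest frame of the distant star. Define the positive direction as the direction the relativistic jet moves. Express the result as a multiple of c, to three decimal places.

0.747c

With v = 0.287 and u' = 0.585 (in units of c),
u = (u' + v)/(1 + u'v/c²):
u = (0.585 + 0.287) / (1 + 0.585·0.287) = 0.8720/1.1679 = 0.7466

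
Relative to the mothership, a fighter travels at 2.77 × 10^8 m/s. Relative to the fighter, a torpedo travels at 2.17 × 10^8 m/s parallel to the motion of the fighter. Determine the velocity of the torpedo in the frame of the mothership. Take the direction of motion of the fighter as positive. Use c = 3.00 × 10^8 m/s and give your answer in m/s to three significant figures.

2.96 × 10^8 m/s

In units of c (dividing by 3.00 × 10^8 m/s): v = 0.923, u' = 0.723.
u = (u' + v)/(1 + u'v/c²):
u = (0.723 + 0.923) / (1 + 0.723·0.923) = 1.6467/1.6679 = 0.9873
Converting back: u = 0.9873 × 3.00 × 10^8 m/s.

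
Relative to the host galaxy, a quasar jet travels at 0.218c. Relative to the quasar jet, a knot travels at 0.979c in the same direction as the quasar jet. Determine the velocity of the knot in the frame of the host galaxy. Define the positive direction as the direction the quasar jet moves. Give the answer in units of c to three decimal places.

With v = 0.218 and u' = 0.979 (in units of c),
u = (u' + v)/(1 + u'v/c²):
u = (0.979 + 0.218) / (1 + 0.979·0.218) = 1.1970/1.2134 = 0.9865

0.986c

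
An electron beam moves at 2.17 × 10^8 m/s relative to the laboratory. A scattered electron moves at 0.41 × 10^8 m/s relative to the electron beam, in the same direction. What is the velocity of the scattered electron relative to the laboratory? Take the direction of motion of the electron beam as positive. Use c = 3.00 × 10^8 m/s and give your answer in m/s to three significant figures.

2.35 × 10^8 m/s

In units of c (dividing by 3.00 × 10^8 m/s): v = 0.723, u' = 0.137.
u = (u' + v)/(1 + u'v/c²):
u = (0.137 + 0.723) / (1 + 0.137·0.723) = 0.8600/1.0989 = 0.7826
(Galilean addition would give +0.860c.)
Converting back: u = 0.7826 × 3.00 × 10^8 m/s.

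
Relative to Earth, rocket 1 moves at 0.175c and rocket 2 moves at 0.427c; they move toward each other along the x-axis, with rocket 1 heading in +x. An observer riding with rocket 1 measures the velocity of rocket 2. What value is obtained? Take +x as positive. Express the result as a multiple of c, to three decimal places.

-0.560c

β_A = 0.175, β_B = -0.427.
Transform to A's frame with the inverse velocity-addition law: u' = (u − v)/(1 − uv/c²), taking u = β_B and v = β_A.
u' = (-0.427 − 0.175) / (1 − (0.175)(-0.427)) = -0.6020/1.0747 = -0.5601.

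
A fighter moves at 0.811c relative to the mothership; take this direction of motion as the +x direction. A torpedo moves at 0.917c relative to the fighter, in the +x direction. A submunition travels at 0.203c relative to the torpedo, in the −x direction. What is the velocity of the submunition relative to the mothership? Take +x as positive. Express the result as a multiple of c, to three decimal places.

+0.986c

Apply u = (u' + v)/(1 + u'v/c²) successively, working outward toward the mothership.
Start: velocity of the fighter relative to the mothership = 0.8110c.
Compose with the torpedo (u' = 0.917 in the fighter frame): u_1 = (0.917 + 0.811) / (1 + 0.917·0.811) = 1.7280/1.7437 = 0.9910.
Compose with the submunition (u' = -0.203 in the torpedo frame): u_2 = (-0.203 + 0.991) / (1 + (-0.203)·0.991) = 0.7880/0.7988 = 0.9865.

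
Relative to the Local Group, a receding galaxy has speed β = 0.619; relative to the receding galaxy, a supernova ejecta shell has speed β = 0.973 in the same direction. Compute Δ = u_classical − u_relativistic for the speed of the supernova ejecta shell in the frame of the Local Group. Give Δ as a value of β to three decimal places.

Galilean: u_cl = 0.973 + 0.619 = 1.5920.
Relativistic: u_rel = (0.973 + 0.619) / (1 + 0.973·0.619) = 1.5920/1.6023 = 0.9936.
Δ = 1.5920 − 0.9936 = 0.5984.
(The classical prediction exceeds c; the relativistic result does not.)

Δ = 0.598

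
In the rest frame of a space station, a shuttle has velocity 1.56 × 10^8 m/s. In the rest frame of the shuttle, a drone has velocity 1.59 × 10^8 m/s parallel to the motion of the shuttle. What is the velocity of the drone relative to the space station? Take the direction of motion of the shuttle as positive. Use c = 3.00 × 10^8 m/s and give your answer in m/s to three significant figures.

In units of c (dividing by 3.00 × 10^8 m/s): v = 0.520, u' = 0.530.
u = (u' + v)/(1 + u'v/c²):
u = (0.530 + 0.520) / (1 + 0.530·0.520) = 1.0500/1.2756 = 0.8231
(Galilean addition would give +1.050c, exceeding c.)
Converting back: u = 0.8231 × 3.00 × 10^8 m/s.

2.47 × 10^8 m/s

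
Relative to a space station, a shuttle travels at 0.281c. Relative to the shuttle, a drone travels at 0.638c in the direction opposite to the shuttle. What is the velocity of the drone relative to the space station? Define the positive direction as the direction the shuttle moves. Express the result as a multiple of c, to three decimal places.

With v = 0.281 and u' = -0.638 (in units of c),
u = (u' + v)/(1 + u'v/c²):
u = (-0.638 + 0.281) / (1 + (-0.638)·0.281) = -0.3570/0.8207 = -0.4350

-0.435c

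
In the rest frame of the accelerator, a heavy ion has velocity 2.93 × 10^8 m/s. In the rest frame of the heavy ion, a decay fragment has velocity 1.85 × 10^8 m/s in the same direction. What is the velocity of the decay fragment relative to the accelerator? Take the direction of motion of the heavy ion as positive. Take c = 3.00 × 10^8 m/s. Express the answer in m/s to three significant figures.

2.98 × 10^8 m/s

In units of c (dividing by 3.00 × 10^8 m/s): v = 0.977, u' = 0.617.
u = (u' + v)/(1 + u'v/c²):
u = (0.617 + 0.977) / (1 + 0.617·0.977) = 1.5933/1.6023 = 0.9944
Converting back: u = 0.9944 × 3.00 × 10^8 m/s.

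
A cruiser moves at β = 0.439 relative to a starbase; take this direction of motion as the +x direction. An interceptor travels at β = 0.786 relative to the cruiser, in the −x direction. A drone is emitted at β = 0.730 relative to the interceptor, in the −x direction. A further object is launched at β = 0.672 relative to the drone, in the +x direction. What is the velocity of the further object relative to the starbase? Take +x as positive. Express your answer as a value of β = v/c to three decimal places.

β = -0.607

Apply u = (u' + v)/(1 + u'v/c²) successively, working outward toward the starbase.
Start: velocity of the cruiser relative to the starbase = 0.4390c.
Compose with the interceptor (u' = -0.786 in the cruiser frame): u_1 = (-0.786 + 0.439) / (1 + (-0.786)·0.439) = -0.3470/0.6549 = -0.5298.
Compose with the drone (u' = -0.730 in the interceptor frame): u_2 = (-0.730 + (-0.530)) / (1 + (-0.730)·(-0.530)) = -1.2598/1.3868 = -0.9085.
Compose with the further object (u' = 0.672 in the drone frame): u_3 = (0.672 + (-0.908)) / (1 + 0.672·(-0.908)) = -0.2365/0.3895 = -0.6070.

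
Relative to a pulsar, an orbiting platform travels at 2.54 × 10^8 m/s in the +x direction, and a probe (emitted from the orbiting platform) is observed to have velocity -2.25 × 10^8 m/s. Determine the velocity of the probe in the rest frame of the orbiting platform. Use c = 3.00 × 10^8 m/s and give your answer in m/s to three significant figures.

v = 0.847c, u = -0.750c.
Invert the composition law: u' = (u − v)/(1 − uv/c²).
u' = (-0.750 − 0.847) / (1 − (-0.750)(0.847)) = -1.5967/1.6350 = -0.9766.
u' = -0.9766 × 3.00 × 10^8 m/s.

-2.93 × 10^8 m/s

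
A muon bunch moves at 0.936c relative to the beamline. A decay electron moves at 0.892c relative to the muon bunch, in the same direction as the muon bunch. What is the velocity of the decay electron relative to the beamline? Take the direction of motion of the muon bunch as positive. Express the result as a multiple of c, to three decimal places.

With v = 0.936 and u' = 0.892 (in units of c),
u = (u' + v)/(1 + u'v/c²):
u = (0.892 + 0.936) / (1 + 0.892·0.936) = 1.8280/1.8349 = 0.9962

0.996c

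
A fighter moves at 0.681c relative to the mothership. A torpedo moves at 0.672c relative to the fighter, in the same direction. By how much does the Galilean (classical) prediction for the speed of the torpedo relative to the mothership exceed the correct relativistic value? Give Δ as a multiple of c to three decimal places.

Δ = 0.425c

Galilean: u_cl = 0.672 + 0.681 = 1.3530.
Relativistic: u_rel = (0.672 + 0.681) / (1 + 0.672·0.681) = 1.3530/1.4576 = 0.9282.
Δ = 1.3530 − 0.9282 = 0.4248.
(The classical prediction exceeds c; the relativistic result does not.)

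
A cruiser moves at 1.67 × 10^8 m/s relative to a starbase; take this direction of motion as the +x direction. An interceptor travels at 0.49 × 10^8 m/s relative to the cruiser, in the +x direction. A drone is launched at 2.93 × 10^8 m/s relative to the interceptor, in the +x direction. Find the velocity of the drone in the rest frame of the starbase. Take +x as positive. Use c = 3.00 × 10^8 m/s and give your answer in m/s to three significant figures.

2.99 × 10^8 m/s

Apply u = (u' + v)/(1 + u'v/c²) successively, working outward toward the starbase.
(Dividing each given speed by c = 3.00 × 10^8 m/s to work in units of c.)
Start: velocity of the cruiser relative to the starbase = 0.5567c.
Compose with the interceptor (u' = 0.163 in the cruiser frame): u_1 = (0.163 + 0.557) / (1 + 0.163·0.557) = 0.7200/1.0909 = 0.6600.
Compose with the drone (u' = 0.977 in the interceptor frame): u_2 = (0.977 + 0.660) / (1 + 0.977·0.660) = 1.6367/1.6446 = 0.9952.
So u = 0.9952 × 3.00 × 10^8 m/s.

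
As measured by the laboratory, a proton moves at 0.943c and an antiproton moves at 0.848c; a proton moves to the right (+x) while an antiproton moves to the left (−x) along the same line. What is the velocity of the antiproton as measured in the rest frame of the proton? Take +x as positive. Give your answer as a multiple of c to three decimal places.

-0.995c

β_A = 0.943, β_B = -0.848.
Transform to A's frame with the inverse velocity-addition law: u' = (u − v)/(1 − uv/c²), taking u = β_B and v = β_A.
u' = (-0.848 − 0.943) / (1 − (0.943)(-0.848)) = -1.7910/1.7997 = -0.9952.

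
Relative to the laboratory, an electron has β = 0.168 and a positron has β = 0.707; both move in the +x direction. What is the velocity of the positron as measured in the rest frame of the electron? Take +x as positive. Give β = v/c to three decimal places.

β_A = 0.168, β_B = 0.707.
Transform to A's frame with the inverse velocity-addition law: u' = (u − v)/(1 − uv/c²), taking u = β_B and v = β_A.
u' = (0.707 − 0.168) / (1 − (0.168)(0.707)) = 0.5390/0.8812 = 0.6116.

β = +0.612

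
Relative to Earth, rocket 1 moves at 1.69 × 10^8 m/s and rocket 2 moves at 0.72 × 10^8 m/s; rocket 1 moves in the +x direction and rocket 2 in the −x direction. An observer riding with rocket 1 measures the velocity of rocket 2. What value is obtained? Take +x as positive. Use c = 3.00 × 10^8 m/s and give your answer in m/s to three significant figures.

β_A = 0.563, β_B = -0.240 (dividing each by c = 3.00 × 10^8 m/s).
Transform to A's frame with the inverse velocity-addition law: u' = (u − v)/(1 − uv/c²), taking u = β_B and v = β_A.
u' = (-0.240 − 0.563) / (1 − (0.563)(-0.240)) = -0.8033/1.1352 = -0.7077.
u' = -0.7077 × 3.00 × 10^8 m/s.

-2.12 × 10^8 m/s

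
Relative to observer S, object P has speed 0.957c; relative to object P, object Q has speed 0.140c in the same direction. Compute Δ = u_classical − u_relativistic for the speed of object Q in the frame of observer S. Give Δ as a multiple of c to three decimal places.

Galilean: u_cl = 0.140 + 0.957 = 1.0970.
Relativistic: u_rel = (0.140 + 0.957) / (1 + 0.140·0.957) = 1.0970/1.1340 = 0.9674.
Δ = 1.0970 − 0.9674 = 0.1296.
(The classical prediction exceeds c; the relativistic result does not.)

Δ = 0.130c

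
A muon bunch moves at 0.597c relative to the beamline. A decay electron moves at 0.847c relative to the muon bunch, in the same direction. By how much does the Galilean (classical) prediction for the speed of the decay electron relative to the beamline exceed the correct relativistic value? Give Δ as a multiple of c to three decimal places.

Δ = 0.485c

Galilean: u_cl = 0.847 + 0.597 = 1.4440.
Relativistic: u_rel = (0.847 + 0.597) / (1 + 0.847·0.597) = 1.4440/1.5057 = 0.9590.
Δ = 1.4440 − 0.9590 = 0.4850.
(The classical prediction exceeds c; the relativistic result does not.)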